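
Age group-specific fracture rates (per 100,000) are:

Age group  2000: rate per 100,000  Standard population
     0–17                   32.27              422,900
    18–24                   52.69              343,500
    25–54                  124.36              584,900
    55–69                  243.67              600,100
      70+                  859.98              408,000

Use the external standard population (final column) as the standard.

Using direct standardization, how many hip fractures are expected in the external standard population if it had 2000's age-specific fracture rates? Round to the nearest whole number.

Expected hip fractures = Σ (standard pop × age-specific rate ÷ 100,000)
= 422,900×32.27/100,000 + 343,500×52.69/100,000 + 584,900×124.36/100,000 + 600,100×243.67/100,000 + 408,000×859.98/100,000
= 136.47 + 180.99 + 727.38 + 1462.26 + 3508.72 = 6015.82.

6016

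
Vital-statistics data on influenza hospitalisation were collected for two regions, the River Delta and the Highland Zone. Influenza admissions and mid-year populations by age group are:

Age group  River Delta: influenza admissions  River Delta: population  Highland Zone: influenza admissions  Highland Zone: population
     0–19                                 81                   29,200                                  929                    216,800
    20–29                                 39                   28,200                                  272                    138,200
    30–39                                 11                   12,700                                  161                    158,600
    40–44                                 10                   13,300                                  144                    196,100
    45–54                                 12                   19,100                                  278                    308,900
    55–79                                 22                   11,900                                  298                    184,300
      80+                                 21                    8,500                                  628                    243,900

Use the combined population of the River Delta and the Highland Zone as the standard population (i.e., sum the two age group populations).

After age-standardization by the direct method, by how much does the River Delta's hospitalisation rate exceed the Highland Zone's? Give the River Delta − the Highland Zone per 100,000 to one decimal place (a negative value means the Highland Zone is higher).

-35.7

Age-specific rates per 100,000 for the River Delta: 277.40, 138.30, 86.61, 75.19, 62.83, 184.87, 247.06.
For the Highland Zone: 428.51, 196.82, 101.51, 73.43, 90.00, 161.69, 257.48.
Combined standard total = 1,569,700; weights = 0.1567, 0.1060, 0.1091, 0.1334, 0.2090, 0.1250, 0.1608.
The River Delta: 0.1567×277.40 + 0.1060×138.30 + 0.1091×86.61 + 0.1334×75.19 + 0.2090×62.83 + 0.1250×184.87 + 0.1608×247.06 = 153.5778 per 100,000.
The Highland Zone: 0.1567×428.51 + 0.1060×196.82 + 0.1091×101.51 + 0.1334×73.43 + 0.2090×90.00 + 0.1250×161.69 + 0.1608×257.48 = 189.3101 per 100,000.
Difference = 153.5778 − 189.3101 = -35.7323.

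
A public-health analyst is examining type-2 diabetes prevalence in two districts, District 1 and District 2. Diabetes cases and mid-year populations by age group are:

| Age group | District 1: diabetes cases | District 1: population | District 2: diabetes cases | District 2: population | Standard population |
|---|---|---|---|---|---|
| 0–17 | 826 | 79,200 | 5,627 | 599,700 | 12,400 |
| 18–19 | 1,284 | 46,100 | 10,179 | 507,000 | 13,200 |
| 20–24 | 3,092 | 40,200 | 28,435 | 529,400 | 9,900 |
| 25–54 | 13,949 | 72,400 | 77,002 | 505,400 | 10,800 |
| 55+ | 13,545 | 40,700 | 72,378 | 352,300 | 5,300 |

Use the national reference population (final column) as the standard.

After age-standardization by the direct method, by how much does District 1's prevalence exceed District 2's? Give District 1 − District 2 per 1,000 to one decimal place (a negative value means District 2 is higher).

28.2

Age-specific rates per 1,000 for District 1: 10.429, 27.852, 76.915, 192.666, 332.801.
For District 2: 9.383, 20.077, 53.712, 152.359, 205.444.
Standard total = 51,600; weights = 0.2403, 0.2558, 0.1919, 0.2093, 0.1027.
District 1: 0.2403×10.429 + 0.2558×27.852 + 0.1919×76.915 + 0.2093×192.666 + 0.1027×332.801 = 98.8968 per 1,000.
District 2: 0.2403×9.383 + 0.2558×20.077 + 0.1919×53.712 + 0.2093×152.359 + 0.1027×205.444 = 70.6868 per 1,000.
Difference = 98.8968 − 70.6868 = 28.2100.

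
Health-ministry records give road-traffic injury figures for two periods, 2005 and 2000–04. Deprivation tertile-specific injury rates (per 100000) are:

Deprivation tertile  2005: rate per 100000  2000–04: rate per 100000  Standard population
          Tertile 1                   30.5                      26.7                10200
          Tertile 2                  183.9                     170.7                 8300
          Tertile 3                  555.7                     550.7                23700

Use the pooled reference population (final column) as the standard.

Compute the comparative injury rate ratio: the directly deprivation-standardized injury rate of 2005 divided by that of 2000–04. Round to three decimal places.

1.018

Standard total = 42200; weights = 0.2417, 0.1967, 0.5616.
2005: 0.2417×30.5 + 0.1967×183.9 + 0.5616×555.7 = 355.6294 per 100000.
2000–04: 0.2417×26.7 + 0.1967×170.7 + 0.5616×550.7 = 349.3066 per 100000.
Ratio = 355.6294 ÷ 349.3066 = 1.01810.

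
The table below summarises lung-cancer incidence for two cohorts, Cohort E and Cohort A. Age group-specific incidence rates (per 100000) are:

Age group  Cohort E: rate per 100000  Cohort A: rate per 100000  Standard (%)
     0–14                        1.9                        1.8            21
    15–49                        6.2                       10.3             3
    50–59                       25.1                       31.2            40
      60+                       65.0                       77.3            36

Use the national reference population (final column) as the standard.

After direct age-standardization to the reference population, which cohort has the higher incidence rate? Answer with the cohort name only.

Standard weights: 0.21, 0.03, 0.40, 0.36.
Cohort E: 0.2100×1.9 + 0.0300×6.2 + 0.4000×25.1 + 0.3600×65.0 = 34.0250 per 100000.
Cohort A: 0.2100×1.8 + 0.0300×10.3 + 0.4000×31.2 + 0.3600×77.3 = 40.9950 per 100000.

Cohort A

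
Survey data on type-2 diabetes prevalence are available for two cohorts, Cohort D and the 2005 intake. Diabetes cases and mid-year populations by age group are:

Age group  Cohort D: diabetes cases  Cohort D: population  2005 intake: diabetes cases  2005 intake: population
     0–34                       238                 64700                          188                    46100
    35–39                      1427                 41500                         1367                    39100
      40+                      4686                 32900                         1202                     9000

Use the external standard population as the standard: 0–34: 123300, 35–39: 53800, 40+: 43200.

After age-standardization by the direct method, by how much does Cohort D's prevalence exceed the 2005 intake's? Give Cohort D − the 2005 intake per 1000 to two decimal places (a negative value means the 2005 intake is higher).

Age-specific rates per 1000 for Cohort D: 3.679, 34.386, 142.432.
For the 2005 intake: 4.078, 34.962, 133.556.
Standard total = 220300; weights = 0.5597, 0.2442, 0.1961.
Cohort D: 0.5597×3.679 + 0.2442×34.386 + 0.1961×142.432 = 38.3865 per 1000.
The 2005 intake: 0.5597×4.078 + 0.2442×34.962 + 0.1961×133.556 = 37.0103 per 1000.
Difference = 38.3865 − 37.0103 = 1.3762.

1.38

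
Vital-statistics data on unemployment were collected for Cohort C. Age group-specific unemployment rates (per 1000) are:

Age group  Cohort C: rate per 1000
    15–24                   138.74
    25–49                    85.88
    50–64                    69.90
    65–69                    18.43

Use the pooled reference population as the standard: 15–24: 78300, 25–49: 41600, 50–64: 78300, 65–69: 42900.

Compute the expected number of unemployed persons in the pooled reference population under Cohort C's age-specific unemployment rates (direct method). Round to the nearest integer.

20700

Expected unemployed persons = Σ (standard pop × age-specific rate ÷ 1000)
= 78300×138.74/1000 + 41600×85.88/1000 + 78300×69.90/1000 + 42900×18.43/1000
= 10863.34 + 3572.61 + 5473.17 + 790.65 = 20699.77.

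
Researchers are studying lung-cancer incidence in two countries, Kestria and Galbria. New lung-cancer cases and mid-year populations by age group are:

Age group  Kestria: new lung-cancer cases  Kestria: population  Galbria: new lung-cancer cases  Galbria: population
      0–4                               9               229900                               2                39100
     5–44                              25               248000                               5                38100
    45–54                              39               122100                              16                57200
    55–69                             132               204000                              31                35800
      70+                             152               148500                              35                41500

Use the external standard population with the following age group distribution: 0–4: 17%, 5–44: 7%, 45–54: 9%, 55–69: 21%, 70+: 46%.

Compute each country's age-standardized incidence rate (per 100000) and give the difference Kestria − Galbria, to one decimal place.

3.6

Age-specific rates per 100000 for Kestria: 3.91, 10.08, 31.94, 64.71, 102.36.
For Galbria: 5.12, 13.12, 27.97, 86.59, 84.34.
Standard weights: 0.17, 0.07, 0.09, 0.21, 0.46.
Kestria: 0.1700×3.91 + 0.0700×10.08 + 0.0900×31.94 + 0.2100×64.71 + 0.4600×102.36 = 64.9183 per 100000.
Galbria: 0.1700×5.12 + 0.0700×13.12 + 0.0900×27.97 + 0.2100×86.59 + 0.4600×84.34 = 61.2852 per 100000.
Difference = 64.9183 − 61.2852 = 3.6330.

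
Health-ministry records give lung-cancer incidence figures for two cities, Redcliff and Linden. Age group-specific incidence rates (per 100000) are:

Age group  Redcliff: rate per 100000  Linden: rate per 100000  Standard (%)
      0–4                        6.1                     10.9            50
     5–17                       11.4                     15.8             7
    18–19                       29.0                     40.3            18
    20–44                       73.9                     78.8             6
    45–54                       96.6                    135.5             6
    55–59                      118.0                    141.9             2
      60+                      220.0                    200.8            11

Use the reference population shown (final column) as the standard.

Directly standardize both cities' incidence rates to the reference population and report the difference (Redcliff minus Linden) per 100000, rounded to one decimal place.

-5.7

Standard weights: 0.50, 0.07, 0.18, 0.06, 0.06, 0.02, 0.11.
Redcliff: 0.5000×6.1 + 0.0700×11.4 + 0.1800×29.0 + 0.0600×73.9 + 0.0600×96.6 + 0.0200×118.0 + 0.1100×220.0 = 45.8580 per 100000.
Linden: 0.5000×10.9 + 0.0700×15.8 + 0.1800×40.3 + 0.0600×78.8 + 0.0600×135.5 + 0.0200×141.9 + 0.1100×200.8 = 51.5940 per 100000.
Difference = 45.8580 − 51.5940 = -5.7360.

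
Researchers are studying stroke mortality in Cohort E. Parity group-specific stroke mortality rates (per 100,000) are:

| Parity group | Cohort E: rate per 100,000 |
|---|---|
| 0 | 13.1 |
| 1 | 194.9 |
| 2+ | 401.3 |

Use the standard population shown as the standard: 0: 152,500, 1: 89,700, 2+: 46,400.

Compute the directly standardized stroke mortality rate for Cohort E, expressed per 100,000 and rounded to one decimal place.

132.0

Standard total = 288,600; weights = 0.5284, 0.3108, 0.1608.
Standardized rate: 0.5284×13.1 + 0.3108×194.9 + 0.1608×401.3 = 132.0187 per 100,000.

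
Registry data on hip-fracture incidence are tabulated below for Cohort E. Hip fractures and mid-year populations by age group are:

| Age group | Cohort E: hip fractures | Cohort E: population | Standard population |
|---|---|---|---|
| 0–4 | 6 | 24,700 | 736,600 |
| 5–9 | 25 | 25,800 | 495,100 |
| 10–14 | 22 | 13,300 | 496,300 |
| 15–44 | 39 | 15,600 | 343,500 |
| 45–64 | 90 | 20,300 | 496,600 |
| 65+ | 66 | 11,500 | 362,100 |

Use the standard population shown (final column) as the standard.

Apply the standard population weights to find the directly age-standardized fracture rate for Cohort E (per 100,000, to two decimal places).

Age-specific rates per 100,000 for Cohort E: 24.29, 96.90, 165.41, 250.00, 443.35, 573.91.
Standard total = 2,930,200; weights = 0.2514, 0.1690, 0.1694, 0.1172, 0.1695, 0.1236.
Standardized rate: 0.2514×24.29 + 0.1690×96.90 + 0.1694×165.41 + 0.1172×250.00 + 0.1695×443.35 + 0.1236×573.91 = 225.8614 per 100,000.

225.86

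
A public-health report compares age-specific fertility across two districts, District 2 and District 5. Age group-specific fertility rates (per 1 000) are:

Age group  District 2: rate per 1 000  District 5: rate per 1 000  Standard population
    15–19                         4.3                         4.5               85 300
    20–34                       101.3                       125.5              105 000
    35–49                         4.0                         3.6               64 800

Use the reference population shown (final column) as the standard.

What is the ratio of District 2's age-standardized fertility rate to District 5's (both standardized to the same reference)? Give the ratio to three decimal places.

0.816

Standard total = 255 100; weights = 0.3344, 0.4116, 0.2540.
District 2: 0.3344×4.3 + 0.4116×101.3 + 0.2540×4.0 = 44.1493 per 1 000.
District 5: 0.3344×4.5 + 0.4116×125.5 + 0.2540×3.6 = 54.0754 per 1 000.
Ratio = 44.1493 ÷ 54.0754 = 0.81644.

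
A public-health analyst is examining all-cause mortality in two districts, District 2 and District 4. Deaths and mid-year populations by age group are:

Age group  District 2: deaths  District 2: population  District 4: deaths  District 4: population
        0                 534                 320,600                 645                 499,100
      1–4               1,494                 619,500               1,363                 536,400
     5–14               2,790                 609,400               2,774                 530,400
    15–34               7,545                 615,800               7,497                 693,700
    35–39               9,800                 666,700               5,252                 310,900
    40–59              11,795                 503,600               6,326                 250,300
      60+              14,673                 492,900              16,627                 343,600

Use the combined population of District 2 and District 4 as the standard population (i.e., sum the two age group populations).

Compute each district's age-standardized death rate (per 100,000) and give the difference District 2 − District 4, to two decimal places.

Age-specific rates per 100,000 for District 2: 166.56, 241.16, 457.83, 1225.24, 1469.93, 2342.14, 2976.87.
For District 4: 129.23, 254.10, 523.00, 1080.73, 1689.29, 2527.37, 4839.06.
Combined standard total = 6,992,900; weights = 0.1172, 0.1653, 0.1630, 0.1873, 0.1398, 0.1078, 0.1196.
District 2: 0.1172×166.56 + 0.1653×241.16 + 0.1630×457.83 + 0.1873×1225.24 + 0.1398×1469.93 + 0.1078×2342.14 + 0.1196×2976.87 = 1177.5456 per 100,000.
District 4: 0.1172×129.23 + 0.1653×254.10 + 0.1630×523.00 + 0.1873×1080.73 + 0.1398×1689.29 + 0.1078×2527.37 + 0.1196×4839.06 = 1432.2640 per 100,000.
Difference = 1177.5456 − 1432.2640 = -254.7184.

-254.72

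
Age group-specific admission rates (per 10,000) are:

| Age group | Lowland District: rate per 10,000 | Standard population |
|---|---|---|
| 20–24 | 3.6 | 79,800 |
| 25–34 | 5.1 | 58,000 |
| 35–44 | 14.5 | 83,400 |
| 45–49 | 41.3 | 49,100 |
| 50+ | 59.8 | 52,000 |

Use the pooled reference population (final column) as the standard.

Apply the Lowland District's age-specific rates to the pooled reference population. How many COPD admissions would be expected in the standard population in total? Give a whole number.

Expected COPD admissions = Σ (standard pop × age-specific rate ÷ 10,000)
= 79,800×3.6/10,000 + 58,000×5.1/10,000 + 83,400×14.5/10,000 + 49,100×41.3/10,000 + 52,000×59.8/10,000
= 28.73 + 29.58 + 120.93 + 202.78 + 310.96 = 692.98.

693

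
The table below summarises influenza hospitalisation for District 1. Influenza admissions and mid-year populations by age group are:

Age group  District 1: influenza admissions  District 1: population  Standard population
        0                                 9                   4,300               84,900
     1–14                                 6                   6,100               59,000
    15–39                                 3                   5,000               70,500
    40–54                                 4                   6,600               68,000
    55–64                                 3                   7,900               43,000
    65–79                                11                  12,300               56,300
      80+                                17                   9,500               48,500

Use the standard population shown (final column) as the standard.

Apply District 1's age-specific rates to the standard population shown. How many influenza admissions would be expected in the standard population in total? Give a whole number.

473

Age-specific rates per 100,000 for District 1: 209.30, 98.36, 60.00, 60.61, 37.97, 89.43, 178.95.
Expected influenza admissions = Σ (standard pop × age-specific rate ÷ 100,000)
= 84,900×209.30/100,000 + 59,000×98.36/100,000 + 70,500×60.00/100,000 + 68,000×60.61/100,000 + 43,000×37.97/100,000 + 56,300×89.43/100,000 + 48,500×178.95/100,000
= 177.70 + 58.03 + 42.30 + 41.21 + 16.33 + 50.35 + 86.79 = 472.71.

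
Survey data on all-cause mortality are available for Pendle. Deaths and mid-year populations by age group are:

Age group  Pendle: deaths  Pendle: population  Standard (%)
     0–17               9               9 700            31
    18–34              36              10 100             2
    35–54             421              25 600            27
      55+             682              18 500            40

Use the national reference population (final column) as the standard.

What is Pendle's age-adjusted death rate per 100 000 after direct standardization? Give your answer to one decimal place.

1954.5

Age-specific rates per 100 000 for Pendle: 92.78, 356.44, 1644.53, 3686.49.
Standard weights: 0.31, 0.02, 0.27, 0.40.
Standardized rate: 0.3100×92.78 + 0.0200×356.44 + 0.2700×1644.53 + 0.4000×3686.49 = 1954.5096 per 100 000.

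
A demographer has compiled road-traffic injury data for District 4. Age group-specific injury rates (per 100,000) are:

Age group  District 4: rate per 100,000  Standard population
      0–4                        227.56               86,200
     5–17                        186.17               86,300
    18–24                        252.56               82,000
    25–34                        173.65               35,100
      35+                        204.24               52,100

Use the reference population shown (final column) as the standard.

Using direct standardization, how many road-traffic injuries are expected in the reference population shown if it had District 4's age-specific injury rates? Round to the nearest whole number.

Expected road-traffic injuries = Σ (standard pop × age-specific rate ÷ 100,000)
= 86,200×227.56/100,000 + 86,300×186.17/100,000 + 82,000×252.56/100,000 + 35,100×173.65/100,000 + 52,100×204.24/100,000
= 196.16 + 160.66 + 207.10 + 60.95 + 106.41 = 731.28.

731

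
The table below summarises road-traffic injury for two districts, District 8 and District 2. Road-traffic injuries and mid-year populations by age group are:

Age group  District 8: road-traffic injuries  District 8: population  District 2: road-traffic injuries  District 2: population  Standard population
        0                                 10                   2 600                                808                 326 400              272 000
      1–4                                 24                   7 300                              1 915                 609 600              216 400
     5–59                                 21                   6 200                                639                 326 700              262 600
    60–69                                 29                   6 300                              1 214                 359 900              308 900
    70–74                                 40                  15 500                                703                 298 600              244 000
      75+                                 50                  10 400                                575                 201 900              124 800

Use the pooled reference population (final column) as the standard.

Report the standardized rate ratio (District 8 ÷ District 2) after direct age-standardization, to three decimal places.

1.380

Age-specific rates per 100 000 for District 8: 384.62, 328.77, 338.71, 460.32, 258.06, 480.77.
For District 2: 247.55, 314.14, 195.59, 337.32, 235.43, 284.79.
Standard total = 1 428 700; weights = 0.1904, 0.1515, 0.1838, 0.2162, 0.1708, 0.0874.
District 8: 0.1904×384.62 + 0.1515×328.77 + 0.1838×338.71 + 0.2162×460.32 + 0.1708×258.06 + 0.0874×480.77 = 370.8725 per 100 000.
District 2: 0.1904×247.55 + 0.1515×314.14 + 0.1838×195.59 + 0.2162×337.32 + 0.1708×235.43 + 0.0874×284.79 = 268.6782 per 100 000.
Ratio = 370.8725 ÷ 268.6782 = 1.38036.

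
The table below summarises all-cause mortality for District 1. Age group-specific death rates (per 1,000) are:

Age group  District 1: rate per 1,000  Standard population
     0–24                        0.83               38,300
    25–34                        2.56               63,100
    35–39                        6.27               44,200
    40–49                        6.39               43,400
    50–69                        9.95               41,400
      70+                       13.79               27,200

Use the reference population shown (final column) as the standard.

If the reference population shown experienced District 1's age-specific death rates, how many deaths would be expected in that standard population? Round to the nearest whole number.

Expected deaths = Σ (standard pop × age-specific rate ÷ 1,000)
= 38,300×0.83/1,000 + 63,100×2.56/1,000 + 44,200×6.27/1,000 + 43,400×6.39/1,000 + 41,400×9.95/1,000 + 27,200×13.79/1,000
= 31.79 + 161.54 + 277.13 + 277.33 + 411.93 + 375.09 = 1534.80.

1535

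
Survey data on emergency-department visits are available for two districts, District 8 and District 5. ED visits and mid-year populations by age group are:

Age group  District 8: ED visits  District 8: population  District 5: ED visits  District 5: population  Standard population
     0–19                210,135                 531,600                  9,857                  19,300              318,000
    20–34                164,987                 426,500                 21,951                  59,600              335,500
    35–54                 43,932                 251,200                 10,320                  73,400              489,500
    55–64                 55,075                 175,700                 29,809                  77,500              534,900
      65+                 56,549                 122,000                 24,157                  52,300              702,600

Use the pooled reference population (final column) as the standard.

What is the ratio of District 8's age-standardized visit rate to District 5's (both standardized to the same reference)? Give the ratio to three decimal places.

Age-specific rates per 1,000 for District 8: 395.288, 386.839, 174.889, 313.460, 463.516.
For District 5: 510.725, 368.305, 140.599, 384.632, 461.893.
Standard total = 2,380,500; weights = 0.1336, 0.1409, 0.2056, 0.2247, 0.2951.
District 8: 0.1336×395.288 + 0.1409×386.839 + 0.2056×174.889 + 0.2247×313.460 + 0.2951×463.516 = 350.5275 per 1,000.
District 5: 0.1336×510.725 + 0.1409×368.305 + 0.2056×140.599 + 0.2247×384.632 + 0.2951×461.893 = 371.7985 per 1,000.
Ratio = 350.5275 ÷ 371.7985 = 0.94279.

0.943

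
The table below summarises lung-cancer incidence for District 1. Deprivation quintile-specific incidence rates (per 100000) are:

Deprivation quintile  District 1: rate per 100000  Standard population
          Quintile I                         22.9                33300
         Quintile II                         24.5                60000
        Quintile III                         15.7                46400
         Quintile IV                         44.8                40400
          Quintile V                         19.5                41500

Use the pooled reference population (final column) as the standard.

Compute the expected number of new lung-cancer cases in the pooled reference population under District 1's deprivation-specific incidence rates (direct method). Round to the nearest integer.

56

Expected new lung-cancer cases = Σ (standard pop × deprivation-specific rate ÷ 100000)
= 33300×22.9/100000 + 60000×24.5/100000 + 46400×15.7/100000 + 40400×44.8/100000 + 41500×19.5/100000
= 7.63 + 14.70 + 7.28 + 18.10 + 8.09 = 55.80.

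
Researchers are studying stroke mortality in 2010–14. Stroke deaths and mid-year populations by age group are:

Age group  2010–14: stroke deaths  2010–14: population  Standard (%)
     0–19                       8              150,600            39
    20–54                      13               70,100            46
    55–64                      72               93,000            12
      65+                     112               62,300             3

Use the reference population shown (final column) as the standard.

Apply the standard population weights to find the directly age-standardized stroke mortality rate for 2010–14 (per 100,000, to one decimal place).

25.3

Age-specific rates per 100,000 for 2010–14: 5.31, 18.54, 77.42, 179.78.
Standard weights: 0.39, 0.46, 0.12, 0.03.
Standardized rate: 0.3900×5.31 + 0.4600×18.54 + 0.1200×77.42 + 0.0300×179.78 = 25.2860 per 100,000.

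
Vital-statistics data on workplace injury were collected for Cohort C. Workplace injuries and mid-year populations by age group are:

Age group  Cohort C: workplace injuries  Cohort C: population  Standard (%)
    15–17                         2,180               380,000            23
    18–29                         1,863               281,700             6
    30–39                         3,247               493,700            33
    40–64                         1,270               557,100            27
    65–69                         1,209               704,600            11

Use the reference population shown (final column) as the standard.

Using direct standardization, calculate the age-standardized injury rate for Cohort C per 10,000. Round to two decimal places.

Age-specific rates per 10,000 for Cohort C: 57.37, 66.13, 65.77, 22.80, 17.16.
Standard weights: 0.23, 0.06, 0.33, 0.27, 0.11.
Standardized rate: 0.2300×57.37 + 0.0600×66.13 + 0.3300×65.77 + 0.2700×22.80 + 0.1100×17.16 = 46.9090 per 10,000.

46.91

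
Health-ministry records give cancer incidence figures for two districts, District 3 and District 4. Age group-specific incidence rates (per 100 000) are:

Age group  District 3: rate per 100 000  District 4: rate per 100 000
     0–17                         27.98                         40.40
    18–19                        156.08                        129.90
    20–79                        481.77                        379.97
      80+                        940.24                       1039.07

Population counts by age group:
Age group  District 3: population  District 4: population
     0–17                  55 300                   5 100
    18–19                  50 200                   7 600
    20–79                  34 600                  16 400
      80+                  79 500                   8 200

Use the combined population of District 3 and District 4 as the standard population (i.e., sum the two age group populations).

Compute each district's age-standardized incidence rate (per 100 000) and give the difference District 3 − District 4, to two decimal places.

-10.56

Combined standard total = 256 900; weights = 0.2351, 0.2250, 0.1985, 0.3414.
District 3: 0.2351×27.98 + 0.2250×156.08 + 0.1985×481.77 + 0.3414×940.24 = 458.3135 per 100 000.
District 4: 0.2351×40.40 + 0.2250×129.90 + 0.1985×379.97 + 0.3414×1039.07 = 468.8723 per 100 000.
Difference = 458.3135 − 468.8723 = -10.5588.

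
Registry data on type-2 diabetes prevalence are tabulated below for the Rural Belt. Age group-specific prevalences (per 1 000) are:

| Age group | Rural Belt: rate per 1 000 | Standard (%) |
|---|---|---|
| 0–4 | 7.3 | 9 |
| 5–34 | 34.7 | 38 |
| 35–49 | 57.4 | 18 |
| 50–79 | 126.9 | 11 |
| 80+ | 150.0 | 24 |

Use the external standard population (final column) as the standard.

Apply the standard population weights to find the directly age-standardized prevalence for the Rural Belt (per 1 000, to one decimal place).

Standard weights: 0.09, 0.38, 0.18, 0.11, 0.24.
Standardized rate: 0.0900×7.3 + 0.3800×34.7 + 0.1800×57.4 + 0.1100×126.9 + 0.2400×150.0 = 74.1340 per 1 000.

74.1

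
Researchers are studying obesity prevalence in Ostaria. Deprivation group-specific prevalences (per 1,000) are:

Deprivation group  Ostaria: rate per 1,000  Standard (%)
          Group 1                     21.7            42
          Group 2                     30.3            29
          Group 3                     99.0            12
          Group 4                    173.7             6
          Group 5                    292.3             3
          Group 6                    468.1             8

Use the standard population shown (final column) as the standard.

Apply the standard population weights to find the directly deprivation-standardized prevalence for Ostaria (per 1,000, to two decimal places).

Standard weights: 0.42, 0.29, 0.12, 0.06, 0.03, 0.08.
Standardized rate: 0.4200×21.7 + 0.2900×30.3 + 0.1200×99.0 + 0.0600×173.7 + 0.0300×292.3 + 0.0800×468.1 = 86.4200 per 1,000.

86.42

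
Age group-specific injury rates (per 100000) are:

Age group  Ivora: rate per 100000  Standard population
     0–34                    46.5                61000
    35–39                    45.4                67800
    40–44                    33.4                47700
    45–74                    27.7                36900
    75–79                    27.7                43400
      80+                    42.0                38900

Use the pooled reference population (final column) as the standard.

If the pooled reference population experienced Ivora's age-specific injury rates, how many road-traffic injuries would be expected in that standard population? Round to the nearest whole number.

Expected road-traffic injuries = Σ (standard pop × age-specific rate ÷ 100000)
= 61000×46.5/100000 + 67800×45.4/100000 + 47700×33.4/100000 + 36900×27.7/100000 + 43400×27.7/100000 + 38900×42.0/100000
= 28.36 + 30.78 + 15.93 + 10.22 + 12.02 + 16.34 = 113.66.

114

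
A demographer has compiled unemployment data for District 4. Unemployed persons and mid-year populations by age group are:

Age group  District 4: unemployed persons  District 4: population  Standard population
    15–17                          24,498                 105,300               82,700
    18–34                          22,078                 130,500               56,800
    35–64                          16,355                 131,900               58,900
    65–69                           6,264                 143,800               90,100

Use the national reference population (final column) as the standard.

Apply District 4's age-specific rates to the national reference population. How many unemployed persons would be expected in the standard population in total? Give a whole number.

Age-specific rates per 1,000 for District 4: 232.650, 169.180, 123.995, 43.561.
Expected unemployed persons = Σ (standard pop × age-specific rate ÷ 1,000)
= 82,700×232.650/1,000 + 56,800×169.180/1,000 + 58,900×123.995/1,000 + 90,100×43.561/1,000
= 19240.12 + 9609.43 + 7303.33 + 3924.80 = 40077.68.

40078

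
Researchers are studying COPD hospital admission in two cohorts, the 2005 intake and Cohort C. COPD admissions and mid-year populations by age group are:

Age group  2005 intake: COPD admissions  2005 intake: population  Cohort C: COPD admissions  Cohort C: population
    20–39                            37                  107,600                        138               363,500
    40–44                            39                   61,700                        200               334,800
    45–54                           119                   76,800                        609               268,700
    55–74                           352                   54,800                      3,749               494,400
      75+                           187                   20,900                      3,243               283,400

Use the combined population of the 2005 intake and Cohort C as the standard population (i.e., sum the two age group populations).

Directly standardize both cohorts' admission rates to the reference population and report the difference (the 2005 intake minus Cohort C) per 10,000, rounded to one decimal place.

-8.0

Age-specific rates per 10,000 for the 2005 intake: 3.44, 6.32, 15.49, 64.23, 89.47.
For Cohort C: 3.80, 5.97, 22.66, 75.83, 114.43.
Combined standard total = 2,066,600; weights = 0.2280, 0.1919, 0.1672, 0.2658, 0.1472.
The 2005 intake: 0.2280×3.44 + 0.1919×6.32 + 0.1672×15.49 + 0.2658×64.23 + 0.1472×89.47 = 34.8319 per 10,000.
Cohort C: 0.2280×3.80 + 0.1919×5.97 + 0.1672×22.66 + 0.2658×75.83 + 0.1472×114.43 = 42.8021 per 10,000.
Difference = 34.8319 − 42.8021 = -7.9702.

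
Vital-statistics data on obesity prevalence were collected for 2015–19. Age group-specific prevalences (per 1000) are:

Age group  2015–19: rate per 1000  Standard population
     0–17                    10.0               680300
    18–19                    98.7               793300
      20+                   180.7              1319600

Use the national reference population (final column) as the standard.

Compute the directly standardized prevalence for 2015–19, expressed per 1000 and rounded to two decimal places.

115.84

Standard total = 2793200; weights = 0.2436, 0.2840, 0.4724.
Standardized rate: 0.2436×10.0 + 0.2840×98.7 + 0.4724×180.7 = 115.8361 per 1000.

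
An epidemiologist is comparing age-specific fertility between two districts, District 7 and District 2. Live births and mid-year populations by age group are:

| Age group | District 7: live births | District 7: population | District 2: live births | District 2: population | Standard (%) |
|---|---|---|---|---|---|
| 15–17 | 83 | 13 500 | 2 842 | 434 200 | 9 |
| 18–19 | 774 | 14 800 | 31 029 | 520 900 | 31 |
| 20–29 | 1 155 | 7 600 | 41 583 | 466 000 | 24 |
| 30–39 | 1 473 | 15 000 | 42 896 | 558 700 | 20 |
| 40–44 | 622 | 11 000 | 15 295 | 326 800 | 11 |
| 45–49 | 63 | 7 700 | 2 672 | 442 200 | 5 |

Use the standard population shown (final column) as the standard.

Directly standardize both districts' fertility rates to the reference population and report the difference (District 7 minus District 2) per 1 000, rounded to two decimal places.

18.23

Age-specific rates per 1 000 for District 7: 6.148, 52.297, 151.974, 98.200, 56.545, 8.182.
For District 2: 6.545, 59.568, 89.234, 76.778, 46.802, 6.043.
Standard weights: 0.09, 0.31, 0.24, 0.20, 0.11, 0.05.
District 7: 0.0900×6.148 + 0.3100×52.297 + 0.2400×151.974 + 0.2000×98.200 + 0.1100×56.545 + 0.0500×8.182 = 79.5083 per 1 000.
District 2: 0.0900×6.545 + 0.3100×59.568 + 0.2400×89.234 + 0.2000×76.778 + 0.1100×46.802 + 0.0500×6.043 = 61.2773 per 1 000.
Difference = 79.5083 − 61.2773 = 18.2309.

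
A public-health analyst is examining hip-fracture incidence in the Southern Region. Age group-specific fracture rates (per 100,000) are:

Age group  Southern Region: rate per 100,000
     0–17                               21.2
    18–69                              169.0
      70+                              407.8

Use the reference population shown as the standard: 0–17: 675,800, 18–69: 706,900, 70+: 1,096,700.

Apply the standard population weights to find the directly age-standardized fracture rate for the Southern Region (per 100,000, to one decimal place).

234.3

Standard total = 2,479,400; weights = 0.2726, 0.2851, 0.4423.
Standardized rate: 0.2726×21.2 + 0.2851×169.0 + 0.4423×407.8 = 234.3419 per 100,000.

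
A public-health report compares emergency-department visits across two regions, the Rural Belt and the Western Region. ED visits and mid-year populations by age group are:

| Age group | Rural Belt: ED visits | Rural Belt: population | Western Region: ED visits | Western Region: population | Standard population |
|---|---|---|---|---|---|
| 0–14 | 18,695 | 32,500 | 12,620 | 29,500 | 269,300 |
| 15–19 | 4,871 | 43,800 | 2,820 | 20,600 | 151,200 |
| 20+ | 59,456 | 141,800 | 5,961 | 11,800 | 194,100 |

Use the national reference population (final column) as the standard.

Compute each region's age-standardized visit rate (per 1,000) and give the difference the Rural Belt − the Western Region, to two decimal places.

Age-specific rates per 1,000 for the Rural Belt: 575.231, 111.210, 419.295.
For the Western Region: 427.797, 136.893, 505.169.
Standard total = 614,600; weights = 0.4382, 0.2460, 0.3158.
The Rural Belt: 0.4382×575.231 + 0.2460×111.210 + 0.3158×419.295 = 411.8284 per 1,000.
The Western Region: 0.4382×427.797 + 0.2460×136.893 + 0.3158×505.169 = 380.6659 per 1,000.
Difference = 411.8284 − 380.6659 = 31.1625.

31.16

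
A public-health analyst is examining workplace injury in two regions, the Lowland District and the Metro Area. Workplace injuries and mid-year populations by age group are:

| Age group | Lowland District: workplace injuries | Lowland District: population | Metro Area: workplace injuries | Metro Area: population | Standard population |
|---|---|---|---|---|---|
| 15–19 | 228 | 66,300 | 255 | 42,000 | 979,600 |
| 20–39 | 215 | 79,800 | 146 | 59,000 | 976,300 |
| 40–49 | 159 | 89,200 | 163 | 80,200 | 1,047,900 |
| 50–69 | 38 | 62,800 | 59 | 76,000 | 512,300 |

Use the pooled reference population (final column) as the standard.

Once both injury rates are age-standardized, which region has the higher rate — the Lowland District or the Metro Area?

Age-specific rates per 10,000 for the Lowland District: 34.39, 26.94, 17.83, 6.05.
For the Metro Area: 60.71, 24.75, 20.32, 7.76.
Standard total = 3,516,100; weights = 0.2786, 0.2777, 0.2980, 0.1457.
The Lowland District: 0.2786×34.39 + 0.2777×26.94 + 0.2980×17.83 + 0.1457×6.05 = 23.2560 per 10,000.
The Metro Area: 0.2786×60.71 + 0.2777×24.75 + 0.2980×20.32 + 0.1457×7.76 = 30.9746 per 10,000.

Metro Area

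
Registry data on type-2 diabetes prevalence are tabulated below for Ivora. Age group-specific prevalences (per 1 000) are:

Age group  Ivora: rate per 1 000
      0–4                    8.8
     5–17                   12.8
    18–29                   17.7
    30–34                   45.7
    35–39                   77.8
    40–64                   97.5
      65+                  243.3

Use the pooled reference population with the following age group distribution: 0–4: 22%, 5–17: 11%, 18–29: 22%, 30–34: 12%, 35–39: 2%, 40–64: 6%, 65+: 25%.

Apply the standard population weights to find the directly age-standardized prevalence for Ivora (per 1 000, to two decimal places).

80.95

Standard weights: 0.22, 0.11, 0.22, 0.12, 0.02, 0.06, 0.25.
Standardized rate: 0.2200×8.8 + 0.1100×12.8 + 0.2200×17.7 + 0.1200×45.7 + 0.0200×77.8 + 0.0600×97.5 + 0.2500×243.3 = 80.9530 per 1 000.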